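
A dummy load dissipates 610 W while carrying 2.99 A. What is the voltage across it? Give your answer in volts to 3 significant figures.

204 V

From P = V I = I²R = V²/R, with the two given quantities we get V = P / I.
V = 610 / 2.990 = 204.0 V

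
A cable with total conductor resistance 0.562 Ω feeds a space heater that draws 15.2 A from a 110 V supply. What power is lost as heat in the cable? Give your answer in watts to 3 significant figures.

The cable and load are in series, so the same current flows in both; the loss is I²R_line.
The cable carries the full 15.2 A.
P_line = I² R_line = (15.20)² × 0.562 = 129.8 W

130 W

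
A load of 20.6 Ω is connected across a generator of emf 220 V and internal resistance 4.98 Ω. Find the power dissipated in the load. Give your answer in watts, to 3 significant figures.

1520 W

Load and internal resistance form a series loop — compute the loop current, then the load power via I²R.
I = ε / (r + R) = 220 / (4.98 + 20.6) = 8.600 A
P_load = I² R = (8.600)² × 20.6 = 1524 W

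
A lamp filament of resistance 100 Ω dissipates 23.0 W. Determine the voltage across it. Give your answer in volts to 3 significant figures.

48.0 V

Inverting the appropriate power form: V = √(P R).
V = √(23.0 × 100) = 47.96 V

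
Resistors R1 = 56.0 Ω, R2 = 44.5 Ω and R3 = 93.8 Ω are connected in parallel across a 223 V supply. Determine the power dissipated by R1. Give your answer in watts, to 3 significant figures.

R1 sits directly across the source, so P = V²/R with V = 223 V.
P_R1 = V² / R1 = (223)² / 56.0 Ω = 888.0 W

888 W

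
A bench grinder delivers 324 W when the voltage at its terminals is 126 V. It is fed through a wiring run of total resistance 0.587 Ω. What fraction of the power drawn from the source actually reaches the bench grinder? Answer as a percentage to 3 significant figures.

98.8 %

I = P / V = 324 / 126 = 2.571 A through the wiring run.
P_line = I² R_line = (2.571)² × 0.587 = 3.881 W
P_source = P_load + P_line = 324.0 + 3.881 = 327.9 W
η = P_load / P_source = 324.0 / 327.9 = 0.9882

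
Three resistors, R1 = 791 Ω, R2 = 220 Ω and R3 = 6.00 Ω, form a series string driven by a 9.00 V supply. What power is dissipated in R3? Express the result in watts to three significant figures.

0.000470 W

The current is common to all series resistors; compute it, then apply P = I²R for the target.
R_total = 791 + 220 + 6.00 = 1017 Ω
I = V / R_total = 9.00 / 1017 = 0.008850 A
P_R3 = I² × R3 = (0.008850)² × 6.00 = 0.0004699 W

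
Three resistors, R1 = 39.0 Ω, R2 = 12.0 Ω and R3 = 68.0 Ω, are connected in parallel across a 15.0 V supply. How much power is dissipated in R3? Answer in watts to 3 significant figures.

3.31 W

Each parallel branch sees the full supply voltage, so P = V²/R applies directly to the target branch.
P_R3 = V² / R3 = (15.0)² / 68.0 Ω = 3.309 W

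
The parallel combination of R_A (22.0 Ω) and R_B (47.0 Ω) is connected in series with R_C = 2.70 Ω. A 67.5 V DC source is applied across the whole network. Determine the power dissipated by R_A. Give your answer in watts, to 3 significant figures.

149 W

Combine R_A and R_B into their parallel equivalent first, reducing the network to two series resistors.
R_p = (22.0×47.0)/(22.0+47.0) = 14.99 Ω
R_total = R_p + 2.70 = 14.99 + 2.70 = 17.69 Ω
I = V / R_total = 67.5 / 17.69 = 3.817 A
Voltage across the parallel pair: V_p = I × R_p = 3.817 × 14.99 = 57.19 V
R_A sits across V_p; its power is V_p²/R.
P_R_A = (57.19)² / 22.0 = 148.7 W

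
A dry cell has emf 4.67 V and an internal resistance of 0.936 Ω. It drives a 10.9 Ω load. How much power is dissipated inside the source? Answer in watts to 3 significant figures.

0.146 W

The source's internal resistance is just another series element carrying I; its dissipation is I²r.
I = ε / (r + R) = 4.67 / (0.936 + 10.9) = 0.3946 A
P_int = I² r = (0.3946)² × 0.936 = 0.1457 W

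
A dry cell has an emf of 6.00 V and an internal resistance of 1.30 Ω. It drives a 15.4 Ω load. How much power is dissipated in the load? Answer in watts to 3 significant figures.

1.99 W

Load and internal resistance form a series loop — compute the loop current, then the load power via I²R.
I = ε / (r + R) = 6.00 / (1.30 + 15.4) = 0.3593 A
P_load = I² R = (0.3593)² × 15.4 = 1.988 W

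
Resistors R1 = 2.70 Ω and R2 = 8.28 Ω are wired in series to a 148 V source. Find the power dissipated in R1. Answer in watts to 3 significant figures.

491 W

Since the resistors are in series they all carry the loop current I = V/R_total; the power in any one is I²R.
R_total = 2.70 + 8.28 = 10.98 Ω
I = V / R_total = 148 / 10.98 = 13.48 A
P_R1 = I² × R1 = (13.48)² × 2.70 = 490.5 W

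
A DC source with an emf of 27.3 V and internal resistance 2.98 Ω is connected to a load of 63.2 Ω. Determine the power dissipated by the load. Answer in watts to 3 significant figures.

10.8 W

The internal resistance and the load are in series, so the same I flows through both; get I from ε/(r+R), then I²R for the load.
I = ε / (r + R) = 27.3 / (2.98 + 63.2) = 0.4125 A
P_load = I² R = (0.4125)² × 63.2 = 10.75 W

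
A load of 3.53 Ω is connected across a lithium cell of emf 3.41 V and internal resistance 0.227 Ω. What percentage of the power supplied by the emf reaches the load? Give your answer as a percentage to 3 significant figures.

94.0 %

The source delivers εI, of which I²R reaches the load and I²r is lost; since I is common, η = R/(R+r).
η = R / (R + r) = 3.53 / (3.53 + 0.227) = 0.9396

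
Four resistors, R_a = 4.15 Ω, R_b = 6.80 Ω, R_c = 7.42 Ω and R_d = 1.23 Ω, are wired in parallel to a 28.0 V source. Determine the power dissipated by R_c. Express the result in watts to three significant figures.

106 W

Every branch has 28.0 V across it, so for R_c the power is simply V²/R.
P_R_c = V² / R_c = (28.0)² / 7.42 Ω = 105.7 W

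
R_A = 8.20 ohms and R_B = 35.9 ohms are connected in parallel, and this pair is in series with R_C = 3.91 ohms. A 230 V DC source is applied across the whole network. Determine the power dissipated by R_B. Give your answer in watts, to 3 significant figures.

First find R_p for the parallel pair, then treat R_p + R_C as a series loop.
R_p = (8.20×35.9)/(8.20+35.9) = 6.675 Ω
R_total = R_p + 3.91 = 6.675 + 3.91 = 10.59 Ω
I = V / R_total = 230 / 10.59 = 21.73 A
Voltage across the parallel pair: V_p = I × R_p = 21.73 × 6.675 = 145.0 V
Use P = V²/R for R_B with V = V_p.
P_R_B = (145.0)² / 35.9 = 586.0 W

586 W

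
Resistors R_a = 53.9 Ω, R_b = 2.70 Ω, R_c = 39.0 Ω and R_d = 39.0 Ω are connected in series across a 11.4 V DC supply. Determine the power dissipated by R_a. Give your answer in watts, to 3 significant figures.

Since the resistors are in series they all carry the loop current I = V/R_total; the power in any one is I²R.
R_total = 53.9 + 2.70 + 39.0 + 39.0 = 134.6 Ω
I = V / R_total = 11.4 / 134.6 = 0.08470 A
P_R_a = I² × R_a = (0.08470)² × 53.9 = 0.3866 W

0.387 W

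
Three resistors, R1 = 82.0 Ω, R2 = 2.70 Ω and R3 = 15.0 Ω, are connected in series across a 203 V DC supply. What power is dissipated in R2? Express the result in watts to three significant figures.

Every series element carries the same I. Get I from the total resistance, then P = I² × R2.
R_total = 82.0 + 2.70 + 15.0 = 99.70 Ω
I = V / R_total = 203 / 99.70 = 2.036 A
P_R2 = I² × R2 = (2.036)² × 2.70 = 11.19 W

11.2 W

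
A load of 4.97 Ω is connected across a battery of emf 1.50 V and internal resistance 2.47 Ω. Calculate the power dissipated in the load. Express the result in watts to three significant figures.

The internal resistance and the load are in series, so the same I flows through both; get I from ε/(r+R), then I²R for the load.
I = ε / (r + R) = 1.50 / (2.47 + 4.97) = 0.2016 A
P_load = I² R = (0.2016)² × 4.97 = 0.2020 W

0.202 W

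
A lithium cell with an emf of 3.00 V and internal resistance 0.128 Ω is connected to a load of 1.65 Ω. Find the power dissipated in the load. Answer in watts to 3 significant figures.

4.70 W

Find the circuit current first, then P = I²R for the load (series elements share I).
I = ε / (r + R) = 3.00 / (0.128 + 1.65) = 1.687 A
P_load = I² R = (1.687)² × 1.65 = 4.697 W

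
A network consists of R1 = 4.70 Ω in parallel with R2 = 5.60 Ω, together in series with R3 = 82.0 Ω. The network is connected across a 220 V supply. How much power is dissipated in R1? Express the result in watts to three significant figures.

Combine R1 and R2 into their parallel equivalent first, reducing the network to two series resistors.
R_p = (4.70×5.60)/(4.70+5.60) = 2.555 Ω
R_total = R_p + 82.0 = 2.555 + 82.0 = 84.56 Ω
I = V / R_total = 220 / 84.56 = 2.602 A
Voltage across the parallel pair: V_p = I × R_p = 2.602 × 2.555 = 6.649 V
Use P = V²/R for R1 with V = V_p.
P_R1 = (6.649)² / 4.70 = 9.405 W

9.41 W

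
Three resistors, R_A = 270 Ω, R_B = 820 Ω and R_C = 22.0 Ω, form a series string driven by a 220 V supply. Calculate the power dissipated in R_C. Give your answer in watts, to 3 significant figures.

Every series element carries the same I. Get I from the total resistance, then P = I² × R_C.
R_total = 270 + 820 + 22.0 = 1112 Ω
I = V / R_total = 220 / 1112 = 0.1978 A
P_R_C = I² × R_C = (0.1978)² × 22.0 = 0.8611 W

0.861 W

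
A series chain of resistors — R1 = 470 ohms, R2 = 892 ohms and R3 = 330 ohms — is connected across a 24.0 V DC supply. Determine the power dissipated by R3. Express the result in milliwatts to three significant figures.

In a series string the same current flows through every resistor — find that current, then P = I²R for the one we want.
R_total = 470 + 892 + 330 = 1692 Ω
I = V / R_total = 24.0 / 1692 = 0.01418 A
P_R3 = I² × R3 = (0.01418)² × 330 = 0.06640 W

66.4 mW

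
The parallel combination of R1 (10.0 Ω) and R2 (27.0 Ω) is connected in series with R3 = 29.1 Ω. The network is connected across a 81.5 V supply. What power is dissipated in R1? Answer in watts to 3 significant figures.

First find R_p for the parallel pair, then treat R_p + R3 as a series loop.
R_p = (10.0×27.0)/(10.0+27.0) = 7.297 Ω
R_total = R_p + 29.1 = 7.297 + 29.1 = 36.40 Ω
I = V / R_total = 81.5 / 36.40 = 2.239 A
Voltage across the parallel pair: V_p = I × R_p = 2.239 × 7.297 = 16.34 V
R1 has V_p across it, so P = V_p²/R1.
P_R1 = (16.34)² / 10.0 = 26.70 W

26.7 W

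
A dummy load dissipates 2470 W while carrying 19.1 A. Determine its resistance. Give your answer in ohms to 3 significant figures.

From P = V I = I²R = V²/R, with the two given quantities we get R = P / I².
R = 2470 / (19.10)² = 6.771 Ω

6.77 Ω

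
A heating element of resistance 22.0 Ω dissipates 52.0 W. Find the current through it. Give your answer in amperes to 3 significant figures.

From P = V I = I²R = V²/R, with the two given quantities we get I = √(P / R).
I = √(52.0 / 22.0) = 1.537 A

1.54 A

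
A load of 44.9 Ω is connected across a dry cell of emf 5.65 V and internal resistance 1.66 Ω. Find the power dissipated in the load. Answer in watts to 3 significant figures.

0.661 W

The internal resistance and the load are in series, so the same I flows through both; get I from ε/(r+R), then I²R for the load.
I = ε / (r + R) = 5.65 / (1.66 + 44.9) = 0.1213 A
P_load = I² R = (0.1213)² × 44.9 = 0.6612 W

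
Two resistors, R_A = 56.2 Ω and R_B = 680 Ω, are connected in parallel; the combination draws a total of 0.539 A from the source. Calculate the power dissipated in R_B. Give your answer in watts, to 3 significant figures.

We need the common branch voltage; get it from I_total × R_eq, then P = V²/R for the branch.
1/R_eq = 1/56.2 + 1/680 ⇒ R_eq = 51.91 Ω
V = I_total × R_eq = 0.5390 × 51.91 = 27.98 V
P_R_B = V² / R_B = (27.98)² / 680 = 1.151 W

1.15 W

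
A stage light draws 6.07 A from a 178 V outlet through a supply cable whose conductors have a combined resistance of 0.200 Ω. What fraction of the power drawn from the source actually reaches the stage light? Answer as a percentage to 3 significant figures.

99.3 %

The supply cable carries the full 6.07 A.
P_line = I² R_line = (6.070)² × 0.200 = 7.369 W
P_source = V I = 178 × 6.070 = 1080 W; P_load = 1073 W
η = P_load / P_source = 1073 / 1080 = 0.9932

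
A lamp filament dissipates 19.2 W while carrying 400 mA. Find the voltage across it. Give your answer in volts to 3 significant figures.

48.0 V

From P = V I = I²R = V²/R, with the two given quantities we get V = P / I.
V = 19.2 / 0.4000 = 48.00 V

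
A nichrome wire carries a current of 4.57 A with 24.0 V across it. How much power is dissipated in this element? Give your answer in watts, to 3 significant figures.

Both the voltage across and the current through the element are known, so P = V I applies directly.
P = 24.0 V × 4.570 A = 109.7 W

110 W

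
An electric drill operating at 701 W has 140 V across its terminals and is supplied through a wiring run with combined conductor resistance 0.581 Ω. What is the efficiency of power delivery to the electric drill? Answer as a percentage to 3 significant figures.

98.0 %

I = P / V = 701 / 140 = 5.007 A through the wiring run.
P_line = I² R_line = (5.007)² × 0.581 = 14.57 W
P_source = P_load + P_line = 701.0 + 14.57 = 715.6 W
η = P_load / P_source = 701.0 / 715.6 = 0.9796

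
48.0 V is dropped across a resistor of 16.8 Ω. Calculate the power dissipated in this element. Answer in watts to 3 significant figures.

137 W

With V across and R both known, P = V²/R gives the dissipation directly.
P = (48.0 V)² / 16.8 Ω = 137.1 W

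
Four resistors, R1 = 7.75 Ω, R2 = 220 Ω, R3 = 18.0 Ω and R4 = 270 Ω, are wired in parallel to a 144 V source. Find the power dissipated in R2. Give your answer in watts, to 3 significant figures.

94.3 W

Each parallel branch sees the full supply voltage, so P = V²/R applies directly to the target branch.
P_R2 = V² / R2 = (144)² / 220 Ω = 94.25 W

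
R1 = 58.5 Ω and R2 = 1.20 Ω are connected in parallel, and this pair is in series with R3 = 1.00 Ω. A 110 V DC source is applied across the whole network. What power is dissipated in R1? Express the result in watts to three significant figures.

60.4 W

Combine R1 and R2 into their parallel equivalent first, reducing the network to two series resistors.
R_p = (58.5×1.20)/(58.5+1.20) = 1.176 Ω
R_total = R_p + 1.00 = 1.176 + 1.00 = 2.176 Ω
I = V / R_total = 110 / 2.176 = 50.55 A
Voltage across the parallel pair: V_p = I × R_p = 50.55 × 1.176 = 59.45 V
R1 has V_p across it, so P = V_p²/R1.
P_R1 = (59.45)² / 58.5 = 60.41 W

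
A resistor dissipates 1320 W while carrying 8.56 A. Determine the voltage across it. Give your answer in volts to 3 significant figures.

Rearranging the power relation for the two known quantities gives V = P / I.
V = 1320 / 8.560 = 154.2 V

154 V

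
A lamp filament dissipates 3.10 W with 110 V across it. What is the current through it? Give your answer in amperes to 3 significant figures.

Rearranging the power relation for the two known quantities gives I = P / V.
I = 3.10 / 110 = 0.02818 A

0.0282 A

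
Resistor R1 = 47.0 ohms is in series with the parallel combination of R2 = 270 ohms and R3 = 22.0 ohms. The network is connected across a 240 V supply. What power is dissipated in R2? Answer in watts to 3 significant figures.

19.5 W

Reduce the parallel pair to R_p first; the network is then a simple series string.
R_p = (270×22.0)/(270+22.0) = 20.34 Ω
R_total = 47.0 + 20.34 = 67.34 Ω
I = V / R_total = 240 / 67.34 = 3.564 A
Voltage across the parallel pair: V_p = I × R_p = 3.564 × 20.34 = 72.50 V
With V_p across R2, its power is V_p²/R2.
P_R2 = (72.50)² / 270 = 19.47 W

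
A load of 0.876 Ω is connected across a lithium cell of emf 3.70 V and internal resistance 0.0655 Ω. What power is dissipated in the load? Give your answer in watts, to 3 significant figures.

Find the circuit current first, then P = I²R for the load (series elements share I).
I = ε / (r + R) = 3.70 / (0.0655 + 0.876) = 3.930 A
P_load = I² R = (3.930)² × 0.876 = 13.53 W

13.5 W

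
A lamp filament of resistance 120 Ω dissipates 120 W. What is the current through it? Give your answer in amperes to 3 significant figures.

The two known quantities fix the third via I = √(P / R).
I = √(120 / 120) = 1.000 A

1.00 A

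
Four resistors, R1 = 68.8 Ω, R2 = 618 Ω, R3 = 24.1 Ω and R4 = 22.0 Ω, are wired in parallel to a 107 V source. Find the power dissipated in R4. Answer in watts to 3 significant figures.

520 W

Every branch has 107 V across it, so for R4 the power is simply V²/R.
P_R4 = V² / R4 = (107)² / 22.0 Ω = 520.4 W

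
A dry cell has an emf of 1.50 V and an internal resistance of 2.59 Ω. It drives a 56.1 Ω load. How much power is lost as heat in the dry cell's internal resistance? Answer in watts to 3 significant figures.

0.00169 W

The source's internal resistance is just another series element carrying I; its dissipation is I²r.
I = ε / (r + R) = 1.50 / (2.59 + 56.1) = 0.02556 A
P_int = I² r = (0.02556)² × 2.59 = 0.001692 W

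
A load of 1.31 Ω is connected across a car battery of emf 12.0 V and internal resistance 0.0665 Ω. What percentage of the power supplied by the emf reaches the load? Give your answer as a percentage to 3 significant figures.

95.2 %

η = P_load/(P_load+P_int) = I²R/(I²R+I²r) = R/(R+r) — the I² cancels for series elements.
η = R / (R + r) = 1.31 / (1.31 + 0.0665) = 0.9517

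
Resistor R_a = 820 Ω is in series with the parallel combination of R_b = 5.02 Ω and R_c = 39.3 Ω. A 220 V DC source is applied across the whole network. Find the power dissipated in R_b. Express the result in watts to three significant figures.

Replace R_b and R_c with their parallel equivalent so the circuit becomes R_a in series with R_p.
R_p = (5.02×39.3)/(5.02+39.3) = 4.451 Ω
R_total = 820 + 4.451 = 824.5 Ω
I = V / R_total = 220 / 824.5 = 0.2668 A
Voltage across the parallel pair: V_p = I × R_p = 0.2668 × 4.451 = 1.188 V
R_b is across V_p, so use P = V²/R for that branch.
P_R_b = (1.188)² / 5.02 = 0.2811 W

0.281 W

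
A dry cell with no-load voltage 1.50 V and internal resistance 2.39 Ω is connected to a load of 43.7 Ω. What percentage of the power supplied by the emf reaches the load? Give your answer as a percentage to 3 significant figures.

The source delivers εI, of which I²R reaches the load and I²r is lost; since I is common, η = R/(R+r).
η = R / (R + r) = 43.7 / (43.7 + 2.39) = 0.9481

94.8 %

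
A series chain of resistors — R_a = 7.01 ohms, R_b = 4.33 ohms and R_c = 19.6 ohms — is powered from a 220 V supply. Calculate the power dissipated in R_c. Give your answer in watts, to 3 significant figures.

991 W

In a series string the same current flows through every resistor — find that current, then P = I²R for the one we want.
R_total = 7.01 + 4.33 + 19.6 = 30.94 Ω
I = V / R_total = 220 / 30.94 = 7.111 A
P_R_c = I² × R_c = (7.111)² × 19.6 = 991.0 W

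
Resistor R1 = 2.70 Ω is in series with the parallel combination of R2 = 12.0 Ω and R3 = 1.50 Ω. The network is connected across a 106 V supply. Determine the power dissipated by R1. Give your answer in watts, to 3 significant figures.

1860 W

Collapse R2‖R3 to a single equivalent, reducing the network to two series elements.
R_p = (12.0×1.50)/(12.0+1.50) = 1.333 Ω
R_total = 2.70 + 1.333 = 4.033 Ω
I = V / R_total = 106 / 4.033 = 26.28 A
R1 carries the full series current, so P = I²R.
P_R1 = (26.28)² × 2.70 = 1865 W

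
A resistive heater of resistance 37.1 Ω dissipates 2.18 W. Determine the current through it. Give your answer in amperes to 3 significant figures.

0.242 A

Inverting the appropriate power form: I = √(P / R).
I = √(2.18 / 37.1) = 0.2424 A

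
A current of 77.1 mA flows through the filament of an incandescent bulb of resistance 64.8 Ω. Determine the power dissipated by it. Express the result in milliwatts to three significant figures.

With I and R stated, P = I²R applies in one step.
P = (0.07710 A)² × 64.8 Ω = 0.3852 W

385 mW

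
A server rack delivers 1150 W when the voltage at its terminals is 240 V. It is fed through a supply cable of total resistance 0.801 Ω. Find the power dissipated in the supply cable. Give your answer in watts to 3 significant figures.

Line loss is just I²R for the cable — we know both I and R_line directly.
I = P / V = 1150 / 240 = 4.792 A through the supply cable.
P_line = I² R_line = (4.792)² × 0.801 = 18.39 W

18.4 W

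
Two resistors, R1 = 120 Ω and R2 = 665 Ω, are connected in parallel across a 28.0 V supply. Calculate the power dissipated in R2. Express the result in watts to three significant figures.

Every branch has 28.0 V across it, so for R2 the power is simply V²/R.
P_R2 = V² / R2 = (28.0)² / 665 Ω = 1.179 W

1.18 W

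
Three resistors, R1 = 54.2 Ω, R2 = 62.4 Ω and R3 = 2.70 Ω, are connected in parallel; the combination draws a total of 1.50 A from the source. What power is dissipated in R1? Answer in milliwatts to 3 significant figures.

253 mW

Parallel branches share V, not I — compute V via R_eq, then use V²/R for the target branch.
1/R_eq = 1/54.2 + 1/62.4 + 1/2.70 ⇒ R_eq = 2.470 Ω
V = I_total × R_eq = 1.500 × 2.470 = 3.705 V
P_R1 = V² / R1 = (3.705)² / 54.2 = 0.2533 W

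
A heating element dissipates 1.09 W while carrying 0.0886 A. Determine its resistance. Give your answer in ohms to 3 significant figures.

139 Ω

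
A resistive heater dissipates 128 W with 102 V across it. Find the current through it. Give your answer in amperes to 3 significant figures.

The two known quantities fix the third via I = P / V.
I = 128 / 102 = 1.255 A

1.25 A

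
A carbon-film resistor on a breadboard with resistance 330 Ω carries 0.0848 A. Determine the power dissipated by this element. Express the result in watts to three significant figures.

Knowing I and R, the power is just I²R — no need to find V first.
P = (0.08480 A)² × 330 Ω = 2.373 W

2.37 W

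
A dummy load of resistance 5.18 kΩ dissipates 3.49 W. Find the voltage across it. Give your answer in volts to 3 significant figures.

Inverting the appropriate power form: V = √(P R).
V = √(3.49 × 5180) = 134.5 V

134 V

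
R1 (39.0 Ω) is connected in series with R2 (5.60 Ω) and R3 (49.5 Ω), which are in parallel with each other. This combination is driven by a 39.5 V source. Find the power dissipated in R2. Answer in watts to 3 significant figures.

Collapse R2‖R3 to a single equivalent, reducing the network to two series elements.
R_p = (5.60×49.5)/(5.60+49.5) = 5.031 Ω
R_total = 39.0 + 5.031 = 44.03 Ω
I = V / R_total = 39.5 / 44.03 = 0.8971 A
Voltage across the parallel pair: V_p = I × R_p = 0.8971 × 5.031 = 4.513 V
With V_p across R2, its power is V_p²/R2.
P_R2 = (4.513)² / 5.60 = 3.637 W

3.64 W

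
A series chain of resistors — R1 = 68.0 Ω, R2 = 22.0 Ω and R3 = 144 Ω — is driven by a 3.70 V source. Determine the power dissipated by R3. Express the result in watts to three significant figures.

0.0360 W

Every series element carries the same I. Get I from the total resistance, then P = I² × R3.
R_total = 68.0 + 22.0 + 144 = 234.0 Ω
I = V / R_total = 3.70 / 234.0 = 0.01581 A
P_R3 = I² × R3 = (0.01581)² × 144 = 0.03600 W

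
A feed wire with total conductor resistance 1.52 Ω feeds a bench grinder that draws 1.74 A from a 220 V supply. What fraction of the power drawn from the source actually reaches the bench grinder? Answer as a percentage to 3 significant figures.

The feed wire carries the full 1.74 A.
P_line = I² R_line = (1.740)² × 1.52 = 4.602 W
P_source = V I = 220 × 1.740 = 382.8 W; P_load = 378.2 W
η = P_load / P_source = 378.2 / 382.8 = 0.9880

98.8 %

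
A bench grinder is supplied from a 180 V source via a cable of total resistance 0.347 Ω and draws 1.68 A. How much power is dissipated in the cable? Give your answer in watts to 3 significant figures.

0.979 W

The cable and load are in series, so the same current flows in both; the loss is I²R_line.
The cable carries the full 1.68 A.
P_line = I² R_line = (1.680)² × 0.347 = 0.9794 W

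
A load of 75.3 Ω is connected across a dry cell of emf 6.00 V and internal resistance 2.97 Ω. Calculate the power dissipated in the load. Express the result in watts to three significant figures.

Find the circuit current first, then P = I²R for the load (series elements share I).
I = ε / (r + R) = 6.00 / (2.97 + 75.3) = 0.07666 A
P_load = I² R = (0.07666)² × 75.3 = 0.4425 W

0.442 W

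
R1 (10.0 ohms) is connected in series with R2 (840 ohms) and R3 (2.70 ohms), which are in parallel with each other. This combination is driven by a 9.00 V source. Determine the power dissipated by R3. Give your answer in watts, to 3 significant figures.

1.35 W

Collapse R2‖R3 to a single equivalent, reducing the network to two series elements.
R_p = (840×2.70)/(840+2.70) = 2.691 Ω
R_total = 10.0 + 2.691 = 12.69 Ω
I = V / R_total = 9.00 / 12.69 = 0.7091 A
Voltage across the parallel pair: V_p = I × R_p = 0.7091 × 2.691 = 1.909 V
With V_p across R3, its power is V_p²/R3.
P_R3 = (1.909)² / 2.70 = 1.349 W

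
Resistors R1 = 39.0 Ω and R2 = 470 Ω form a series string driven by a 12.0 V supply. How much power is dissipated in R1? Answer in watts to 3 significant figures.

0.0217 W

The current is common to all series resistors; compute it, then apply P = I²R for the target.
R_total = 39.0 + 470 = 509.0 Ω
I = V / R_total = 12.0 / 509.0 = 0.02358 A
P_R1 = I² × R1 = (0.02358)² × 39.0 = 0.02168 W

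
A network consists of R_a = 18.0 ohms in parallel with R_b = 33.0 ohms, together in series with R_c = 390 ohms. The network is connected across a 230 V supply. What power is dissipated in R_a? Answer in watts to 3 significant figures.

First find R_p for the parallel pair, then treat R_p + R_c as a series loop.
R_p = (18.0×33.0)/(18.0+33.0) = 11.65 Ω
R_total = R_p + 390 = 11.65 + 390 = 401.6 Ω
I = V / R_total = 230 / 401.6 = 0.5726 A
Voltage across the parallel pair: V_p = I × R_p = 0.5726 × 11.65 = 6.670 V
Use P = V²/R for R_a with V = V_p.
P_R_a = (6.670)² / 18.0 = 2.471 W

2.47 W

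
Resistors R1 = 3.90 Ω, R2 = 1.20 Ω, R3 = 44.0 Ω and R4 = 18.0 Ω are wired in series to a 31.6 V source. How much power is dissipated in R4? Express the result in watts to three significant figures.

In a series string the same current flows through every resistor — find that current, then P = I²R for the one we want.
R_total = 3.90 + 1.20 + 44.0 + 18.0 = 67.10 Ω
I = V / R_total = 31.6 / 67.10 = 0.4709 A
P_R4 = I² × R4 = (0.4709)² × 18.0 = 3.992 W

3.99 W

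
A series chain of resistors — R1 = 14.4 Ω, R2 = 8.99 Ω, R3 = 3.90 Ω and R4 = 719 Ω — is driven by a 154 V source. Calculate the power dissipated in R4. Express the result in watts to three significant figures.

30.6 W

Series elements share the same current, so find I first, then use P = I²R.
R_total = 14.4 + 8.99 + 3.90 + 719 = 746.3 Ω
I = V / R_total = 154 / 746.3 = 0.2064 A
P_R4 = I² × R4 = (0.2064)² × 719 = 30.62 W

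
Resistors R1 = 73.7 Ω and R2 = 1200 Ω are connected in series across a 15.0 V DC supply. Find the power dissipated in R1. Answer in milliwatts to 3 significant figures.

10.2 mW

Since the resistors are in series they all carry the loop current I = V/R_total; the power in any one is I²R.
R_total = 73.7 + 1200 = 1274 Ω
I = V / R_total = 15.0 / 1274 = 0.01178 A
P_R1 = I² × R1 = (0.01178)² × 73.7 = 0.01022 W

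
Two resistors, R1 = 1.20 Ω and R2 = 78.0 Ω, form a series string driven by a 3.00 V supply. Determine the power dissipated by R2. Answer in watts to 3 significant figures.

Series elements share the same current, so find I first, then use P = I²R.
R_total = 1.20 + 78.0 = 79.20 Ω
I = V / R_total = 3.00 / 79.20 = 0.03788 A
P_R2 = I² × R2 = (0.03788)² × 78.0 = 0.1119 W

0.112 W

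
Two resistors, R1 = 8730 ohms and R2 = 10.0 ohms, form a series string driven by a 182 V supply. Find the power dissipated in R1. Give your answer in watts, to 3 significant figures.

In a series string the same current flows through every resistor — find that current, then P = I²R for the one we want.
R_total = 8730 + 10.0 = 8740 Ω
I = V / R_total = 182 / 8740 = 0.02082 A
P_R1 = I² × R1 = (0.02082)² × 8730 = 3.786 W

3.79 W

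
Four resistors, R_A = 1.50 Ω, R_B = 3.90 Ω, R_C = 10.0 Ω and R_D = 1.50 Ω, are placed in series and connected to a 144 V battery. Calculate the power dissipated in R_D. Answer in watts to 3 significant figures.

Every series element carries the same I. Get I from the total resistance, then P = I² × R_D.
R_total = 1.50 + 3.90 + 10.0 + 1.50 = 16.90 Ω
I = V / R_total = 144 / 16.90 = 8.521 A
P_R_D = I² × R_D = (8.521)² × 1.50 = 108.9 W

109 W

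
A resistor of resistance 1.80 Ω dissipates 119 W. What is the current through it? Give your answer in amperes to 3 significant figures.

Inverting the appropriate power form: I = √(P / R).
I = √(119 / 1.80) = 8.131 A

8.13 A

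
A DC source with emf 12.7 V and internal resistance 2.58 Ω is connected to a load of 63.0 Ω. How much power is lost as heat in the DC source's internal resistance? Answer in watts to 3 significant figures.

0.0968 W

Internal loss is I²r, with I set by the total series resistance r+R.
I = ε / (r + R) = 12.7 / (2.58 + 63.0) = 0.1937 A
P_int = I² r = (0.1937)² × 2.58 = 0.09676 W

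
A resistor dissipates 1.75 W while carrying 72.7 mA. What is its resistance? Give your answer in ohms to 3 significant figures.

331 Ω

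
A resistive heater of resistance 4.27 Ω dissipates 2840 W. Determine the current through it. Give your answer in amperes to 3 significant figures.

25.8 A

From P = V I = I²R = V²/R, with the two given quantities we get I = √(P / R).
I = √(2840 / 4.27) = 25.79 A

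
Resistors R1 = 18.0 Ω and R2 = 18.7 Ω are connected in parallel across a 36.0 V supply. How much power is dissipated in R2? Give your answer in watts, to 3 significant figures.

Each parallel branch sees the full supply voltage, so P = V²/R applies directly to the target branch.
P_R2 = V² / R2 = (36.0)² / 18.7 Ω = 69.30 W

69.3 W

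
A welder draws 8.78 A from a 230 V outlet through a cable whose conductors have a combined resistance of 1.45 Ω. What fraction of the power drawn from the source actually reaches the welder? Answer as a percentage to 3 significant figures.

94.5 %

The cable carries the full 8.78 A.
P_line = I² R_line = (8.780)² × 1.45 = 111.8 W
P_source = V I = 230 × 8.780 = 2019 W; P_load = 1908 W
η = P_load / P_source = 1908 / 2019 = 0.9446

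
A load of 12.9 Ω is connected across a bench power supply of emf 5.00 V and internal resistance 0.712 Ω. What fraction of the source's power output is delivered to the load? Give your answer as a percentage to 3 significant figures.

Efficiency is P_load / P_total. With a series r and R sharing the same I, P = I²R for each, so η = R/(R+r).
η = R / (R + r) = 12.9 / (12.9 + 0.712) = 0.9477

94.8 %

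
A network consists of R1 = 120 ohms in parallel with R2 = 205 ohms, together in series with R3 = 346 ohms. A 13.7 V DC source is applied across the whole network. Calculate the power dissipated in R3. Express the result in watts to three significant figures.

0.365 W

First find R_p for the parallel pair, then treat R_p + R3 as a series loop.
R_p = (120×205)/(120+205) = 75.69 Ω
R_total = R_p + 346 = 75.69 + 346 = 421.7 Ω
I = V / R_total = 13.7 / 421.7 = 0.03249 A
R3 is the series element, so its power is I²R.
P_R3 = (0.03249)² × 346 = 0.3652 W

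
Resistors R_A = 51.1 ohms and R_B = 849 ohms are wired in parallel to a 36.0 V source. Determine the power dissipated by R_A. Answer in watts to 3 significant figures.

25.4 W

Parallel branches share the same voltage; P = V²/R gives the branch power in one step.
P_R_A = V² / R_A = (36.0)² / 51.1 Ω = 25.36 W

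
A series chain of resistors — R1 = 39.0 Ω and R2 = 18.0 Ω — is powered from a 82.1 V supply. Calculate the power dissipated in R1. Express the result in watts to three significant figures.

Series elements share the same current, so find I first, then use P = I²R.
R_total = 39.0 + 18.0 = 57.00 Ω
I = V / R_total = 82.1 / 57.00 = 1.440 A
P_R1 = I² × R1 = (1.440)² × 39.0 = 80.91 W

80.9 W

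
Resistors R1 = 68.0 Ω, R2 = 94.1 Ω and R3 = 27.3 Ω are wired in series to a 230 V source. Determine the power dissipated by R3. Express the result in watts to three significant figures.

40.3 W

In a series string the same current flows through every resistor — find that current, then P = I²R for the one we want.
R_total = 68.0 + 94.1 + 27.3 = 189.4 Ω
I = V / R_total = 230 / 189.4 = 1.214 A
P_R3 = I² × R3 = (1.214)² × 27.3 = 40.26 W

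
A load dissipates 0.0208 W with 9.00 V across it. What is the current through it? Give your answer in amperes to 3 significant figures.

0.00231 A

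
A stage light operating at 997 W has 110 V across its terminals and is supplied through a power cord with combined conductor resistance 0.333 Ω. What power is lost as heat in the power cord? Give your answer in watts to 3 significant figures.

27.4 W

Only the current and the line resistance are needed for the I²R loss.
I = P / V = 997 / 110 = 9.064 A through the power cord.
P_line = I² R_line = (9.064)² × 0.333 = 27.36 W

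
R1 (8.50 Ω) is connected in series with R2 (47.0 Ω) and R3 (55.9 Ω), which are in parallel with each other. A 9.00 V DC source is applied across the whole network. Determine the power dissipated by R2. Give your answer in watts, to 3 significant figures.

Reduce the parallel pair to R_p first; the network is then a simple series string.
R_p = (47.0×55.9)/(47.0+55.9) = 25.53 Ω
R_total = 8.50 + 25.53 = 34.03 Ω
I = V / R_total = 9.00 / 34.03 = 0.2645 A
Voltage across the parallel pair: V_p = I × R_p = 0.2645 × 25.53 = 6.752 V
R2 is across V_p, so use P = V²/R for that branch.
P_R2 = (6.752)² / 47.0 = 0.9700 W

0.970 W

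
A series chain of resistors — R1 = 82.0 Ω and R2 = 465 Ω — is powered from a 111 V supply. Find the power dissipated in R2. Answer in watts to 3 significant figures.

19.1 W

In a series string the same current flows through every resistor — find that current, then P = I²R for the one we want.
R_total = 82.0 + 465 = 547.0 Ω
I = V / R_total = 111 / 547.0 = 0.2029 A
P_R2 = I² × R2 = (0.2029)² × 465 = 19.15 W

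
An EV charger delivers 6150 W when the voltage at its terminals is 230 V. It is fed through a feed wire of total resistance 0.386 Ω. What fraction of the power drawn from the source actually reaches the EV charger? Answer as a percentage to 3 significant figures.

I = P / V = 6150 / 230 = 26.74 A through the feed wire.
P_line = I² R_line = (26.74)² × 0.386 = 276.0 W
P_source = P_load + P_line = 6150 + 276.0 = 6426 W
η = P_load / P_source = 6150 / 6426 = 0.9571

95.7 %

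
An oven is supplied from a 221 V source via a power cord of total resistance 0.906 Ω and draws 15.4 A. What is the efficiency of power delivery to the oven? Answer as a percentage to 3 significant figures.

The power cord carries the full 15.4 A.
P_line = I² R_line = (15.40)² × 0.906 = 214.9 W
P_source = V I = 221 × 15.40 = 3403 W; P_load = 3189 W
η = P_load / P_source = 3189 / 3403 = 0.9369

93.7 %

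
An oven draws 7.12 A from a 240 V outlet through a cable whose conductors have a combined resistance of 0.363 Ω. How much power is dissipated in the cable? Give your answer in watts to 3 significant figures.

Line loss is just I²R for the cable — we know both I and R_line directly.
The cable carries the full 7.12 A.
P_line = I² R_line = (7.120)² × 0.363 = 18.40 W

18.4 W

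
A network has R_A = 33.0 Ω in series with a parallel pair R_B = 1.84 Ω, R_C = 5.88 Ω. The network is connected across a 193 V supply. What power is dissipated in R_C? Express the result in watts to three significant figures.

Collapse R_B‖R_C to a single equivalent, reducing the network to two series elements.
R_p = (1.84×5.88)/(1.84+5.88) = 1.401 Ω
R_total = 33.0 + 1.401 = 34.40 Ω
I = V / R_total = 193 / 34.40 = 5.610 A
Voltage across the parallel pair: V_p = I × R_p = 5.610 × 1.401 = 7.862 V
With V_p across R_C, its power is V_p²/R_C.
P_R_C = (7.862)² / 5.88 = 10.51 W

10.5 W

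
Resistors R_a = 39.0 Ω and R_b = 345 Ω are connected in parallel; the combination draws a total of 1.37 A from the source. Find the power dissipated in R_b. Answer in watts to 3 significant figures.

6.68 W

Only the total current is stated, so first find the parallel equivalent to get the voltage across the combination.
1/R_eq = 1/39.0 + 1/345 ⇒ R_eq = 35.04 Ω
V = I_total × R_eq = 1.370 × 35.04 = 48.00 V
P_R_b = V² / R_b = (48.00)² / 345 = 6.679 W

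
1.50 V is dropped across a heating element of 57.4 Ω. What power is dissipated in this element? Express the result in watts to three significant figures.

0.0392 W

Voltage and resistance are given, so P = V²/R is the one-step route.
P = (1.50 V)² / 57.4 Ω = 0.03920 W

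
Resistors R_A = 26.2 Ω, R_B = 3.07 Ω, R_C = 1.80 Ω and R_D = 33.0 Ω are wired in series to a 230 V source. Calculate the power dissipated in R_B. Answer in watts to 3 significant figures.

The current is common to all series resistors; compute it, then apply P = I²R for the target.
R_total = 26.2 + 3.07 + 1.80 + 33.0 = 64.07 Ω
I = V / R_total = 230 / 64.07 = 3.590 A
P_R_B = I² × R_B = (3.590)² × 3.07 = 39.56 W

39.6 W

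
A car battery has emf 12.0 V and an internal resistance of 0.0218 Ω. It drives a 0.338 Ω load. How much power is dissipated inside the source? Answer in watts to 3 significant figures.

24.2 W

The source's internal resistance is just another series element carrying I; its dissipation is I²r.
I = ε / (r + R) = 12.0 / (0.0218 + 0.338) = 33.35 A
P_int = I² r = (33.35)² × 0.0218 = 24.25 W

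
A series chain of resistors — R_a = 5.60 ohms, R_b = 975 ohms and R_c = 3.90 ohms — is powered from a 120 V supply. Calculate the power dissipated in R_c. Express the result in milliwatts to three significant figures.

Series elements share the same current, so find I first, then use P = I²R.
R_total = 5.60 + 975 + 3.90 = 984.5 Ω
I = V / R_total = 120 / 984.5 = 0.1219 A
P_R_c = I² × R_c = (0.1219)² × 3.90 = 0.05794 W

57.9 mW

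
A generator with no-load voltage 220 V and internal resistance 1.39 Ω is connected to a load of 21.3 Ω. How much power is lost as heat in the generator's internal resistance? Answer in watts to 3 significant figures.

The source's internal resistance is just another series element carrying I; its dissipation is I²r.
I = ε / (r + R) = 220 / (1.39 + 21.3) = 9.696 A
P_int = I² r = (9.696)² × 1.39 = 130.7 W

131 W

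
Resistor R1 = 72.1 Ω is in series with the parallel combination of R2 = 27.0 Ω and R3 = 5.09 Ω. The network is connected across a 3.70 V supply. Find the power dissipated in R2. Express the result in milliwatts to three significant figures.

First combine the parallel branches into one equivalent R_p, then R1 + R_p is a series pair.
R_p = (27.0×5.09)/(27.0+5.09) = 4.283 Ω
R_total = 72.1 + 4.283 = 76.38 Ω
I = V / R_total = 3.70 / 76.38 = 0.04844 A
Voltage across the parallel pair: V_p = I × R_p = 0.04844 × 4.283 = 0.2075 V
With V_p across R2, its power is V_p²/R2.
P_R2 = (0.2075)² / 27.0 = 0.001594 W

1.59 mW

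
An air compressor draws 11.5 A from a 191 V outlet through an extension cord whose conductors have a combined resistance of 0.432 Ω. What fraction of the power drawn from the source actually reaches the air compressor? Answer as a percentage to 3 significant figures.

97.4 %

The extension cord carries the full 11.5 A.
P_line = I² R_line = (11.50)² × 0.432 = 57.13 W
P_source = V I = 191 × 11.50 = 2196 W; P_load = 2139 W
η = P_load / P_source = 2139 / 2196 = 0.9740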